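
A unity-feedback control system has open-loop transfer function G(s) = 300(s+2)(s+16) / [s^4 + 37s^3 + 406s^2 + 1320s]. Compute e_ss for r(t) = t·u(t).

Factoring s from the denominator leaves a polynomial with constant term 1320, so the system is type 1.
K_v = lim_{s→0} s·G(s) = 300·2·16 / 1320 = 80/11.
e_ss = 1/K_v = 1/(80/11) = 0.1375.

0.1375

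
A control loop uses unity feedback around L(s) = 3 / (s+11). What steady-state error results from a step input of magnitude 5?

55/14

L(s) has no factors of s in the denominator, so the system is type 0.
K_p = lim_{s→0} L(s) = 3 / (11) = 3/11.
e_ss = 5/(1 + K_p) = 5/(14/11) = 55/14.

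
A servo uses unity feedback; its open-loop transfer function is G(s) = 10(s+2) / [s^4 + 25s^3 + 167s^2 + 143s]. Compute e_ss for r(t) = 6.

0

Lowest-order denominator term is 143s, so the open loop has 1 pole at the origin → type 1 system.
K_p = ∞ for a type-1 system; e_ss to a step is zero.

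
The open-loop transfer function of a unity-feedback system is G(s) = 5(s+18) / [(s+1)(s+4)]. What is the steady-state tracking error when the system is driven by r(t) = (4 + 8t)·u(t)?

infinity

G(s) has no factors of s in the denominator, so the system is type 0. By superposition:
  • 4: e_ss = 4/(1+K_p) with K_p=22.5 → 8/47.
  • 8t: a type-0 system cannot track it, e_ss → ∞.
The unbounded component dominates.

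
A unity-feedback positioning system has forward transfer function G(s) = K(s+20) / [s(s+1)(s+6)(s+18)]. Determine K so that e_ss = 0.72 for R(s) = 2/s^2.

System type = 1 (one pole at s=0).
K_v = lim_{s→0} s·G(s) = K·20 / (1·6·18) = (5/27)·K.
e_ss = 2/K_v = 0.72 ⇒ K_v = 25/9 ⇒ K = (25/9)/(5/27) = 15.

15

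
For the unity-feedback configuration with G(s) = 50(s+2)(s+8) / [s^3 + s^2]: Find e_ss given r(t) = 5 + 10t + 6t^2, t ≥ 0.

0.015

The denominator has no term below s^2 — 2 poles at s=0, type 2. Taking each input component in turn:
  • 5: tracked with zero error.
  • 10t: tracked with zero error.
  • 6t^2: e_ss = 12/K_a with K_a=800 → 0.015.
Total e_ss = 0.015.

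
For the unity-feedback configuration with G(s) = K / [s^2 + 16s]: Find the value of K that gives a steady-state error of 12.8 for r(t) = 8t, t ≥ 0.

10

The denominator has no term below 16s — 1 pole at s=0, type 1.
K_v = lim_{s→0} s·G(s) = K / 16 = 0.0625·K.
e_ss = 8/K_v = 12.8 ⇒ K_v = 0.625 ⇒ K = 0.625/0.0625 = 10.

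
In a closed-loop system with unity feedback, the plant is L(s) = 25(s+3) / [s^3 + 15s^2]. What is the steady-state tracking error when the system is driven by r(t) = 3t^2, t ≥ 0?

The denominator has no term below 15s^2 — 2 poles at s=0, type 2.
K_a = lim_{s→0} s^2·L(s) = 25·3 / 15 = 5.
r(t) = 3t^2 gives R(s) = 6/s^3.
e_ss = 6/K_a = 6/5 = 1.2.

1.2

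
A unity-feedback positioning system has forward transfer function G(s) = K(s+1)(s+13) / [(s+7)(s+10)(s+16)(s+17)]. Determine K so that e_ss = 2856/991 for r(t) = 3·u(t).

60

No free integrators in G(s): this is a type 0 system.
K_p = lim_{s→0} G(s) = K·1·13 / (7·10·16·17) = (13/19040)·K.
e_ss = 3/(1 + K_p) = 2856/991 ⇒ 1 + (13/19040)·K = 991/952 ⇒ K = 60.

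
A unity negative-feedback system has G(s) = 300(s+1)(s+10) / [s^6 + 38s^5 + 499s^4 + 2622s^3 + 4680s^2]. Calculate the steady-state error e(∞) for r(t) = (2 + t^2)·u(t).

3.12

Factoring s^2 from the denominator leaves a polynomial with constant term 4680, so the system is type 2. By superposition:
  • 2: tracked with zero error.
  • t^2: e_ss = 2/K_a with K_a=25/39 → 3.12.
Total e_ss = 3.12.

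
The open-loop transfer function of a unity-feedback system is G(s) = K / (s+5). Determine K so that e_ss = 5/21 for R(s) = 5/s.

G(s) has no factors of s in the denominator, so the system is type 0.
K_p = lim_{s→0} G(s) = K / (5) = 0.2·K.
e_ss = 5/(1 + K_p) = 5/21 ⇒ 1 + 0.2·K = 21 ⇒ K = 100.

100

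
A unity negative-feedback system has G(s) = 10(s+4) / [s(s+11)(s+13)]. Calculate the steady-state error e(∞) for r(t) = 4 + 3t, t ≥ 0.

The open loop has one pole at the origin → type 1 system. Treating each term separately:
  • 4: tracked with zero error.
  • 3t: e_ss = 3/K_v with K_v=40/143 → 10.725.
Total e_ss = 10.725.

10.725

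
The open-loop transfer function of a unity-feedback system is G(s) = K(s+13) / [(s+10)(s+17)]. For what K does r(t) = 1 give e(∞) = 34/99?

25

G(s) has no factors of s in the denominator, so the system is type 0.
K_p = lim_{s→0} G(s) = K·13 / (10·17) = (13/170)·K.
e_ss = 1/(1 + K_p) = 34/99 ⇒ 1 + (13/170)·K = 99/34 ⇒ K = 25.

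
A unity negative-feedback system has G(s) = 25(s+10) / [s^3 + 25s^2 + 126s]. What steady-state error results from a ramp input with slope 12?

6.048

The denominator has no term below 126s — 1 pole at s=0, type 1.
K_v = lim_{s→0} s·G(s) = 25·10 / 126 = 125/63.
e_ss = 12/K_v = 12/(125/63) = 6.048.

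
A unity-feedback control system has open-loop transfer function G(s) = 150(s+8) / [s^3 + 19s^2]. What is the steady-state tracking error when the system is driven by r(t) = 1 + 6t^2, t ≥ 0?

0.19

Lowest-order denominator term is 19s^2, so the open loop has 2 poles at the origin → type 2 system. Treating each term separately:
  • 1: tracked with zero error.
  • 6t^2: e_ss = 12/K_a with K_a=1200/19 → 0.19.
Total e_ss = 0.19.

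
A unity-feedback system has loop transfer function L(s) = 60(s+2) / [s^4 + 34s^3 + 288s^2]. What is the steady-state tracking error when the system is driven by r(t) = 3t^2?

Factoring s^2 from the denominator leaves a polynomial with constant term 288, so the system is type 2.
K_a = lim_{s→0} s^2·L(s) = 60·2 / 288 = 5/12.
r(t) = 3t^2 gives R(s) = 6/s^3.
e_ss = 6/K_a = 6/(5/12) = 14.4.

14.4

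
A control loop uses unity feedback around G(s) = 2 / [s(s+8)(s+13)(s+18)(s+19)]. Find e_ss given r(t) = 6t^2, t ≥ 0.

infinity

System type = 1 (one pole at s=0).
K_a = lim_{s→0} s^2·G(s) = 0; the steady-state error to this parabolic input grows without bound.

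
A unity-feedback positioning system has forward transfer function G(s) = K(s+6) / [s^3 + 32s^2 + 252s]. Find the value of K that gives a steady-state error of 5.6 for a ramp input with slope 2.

Factoring s from the denominator leaves a polynomial with constant term 252, so the system is type 1.
K_v = lim_{s→0} s·G(s) = K·6 / 252 = (1/42)·K.
e_ss = 2/K_v = 5.6 ⇒ K_v = 5/14 ⇒ K = (5/14)/(1/42) = 15.

15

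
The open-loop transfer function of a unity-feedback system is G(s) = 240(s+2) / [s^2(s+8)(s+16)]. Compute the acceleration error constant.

The open loop has two poles at the origin → type 2 system.
K_a = lim_{s→0} s^2·G(s) = 240·2 / (8·16) = 3.75.

3.75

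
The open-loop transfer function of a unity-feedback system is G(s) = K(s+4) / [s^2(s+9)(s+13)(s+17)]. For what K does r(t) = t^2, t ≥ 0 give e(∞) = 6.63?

150

Two free integrators in G(s): this is a type 2 system.
K_a = lim_{s→0} s^2·G(s) = K·4 / (9·13·17) = (4/1989)·K.
e_ss = 2/K_a = 6.63 ⇒ K_a = 200/663 ⇒ K = (200/663)/(4/1989) = 150.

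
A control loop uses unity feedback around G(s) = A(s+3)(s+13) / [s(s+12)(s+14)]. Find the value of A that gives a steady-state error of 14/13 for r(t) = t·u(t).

System type = 1 (one pole at s=0).
K_v = lim_{s→0} s·G(s) = A·3·13 / (12·14) = (13/56)·A.
e_ss = 1/K_v = 14/13 ⇒ K_v = 13/14 ⇒ A = (13/14)/(13/56) = 4.

4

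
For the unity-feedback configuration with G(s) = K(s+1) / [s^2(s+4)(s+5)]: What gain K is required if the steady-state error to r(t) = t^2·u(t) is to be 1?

40

System type = 2 (two poles at s=0).
K_a = lim_{s→0} s^2·G(s) = K·1 / (4·5) = 0.05·K.
e_ss = 2/K_a = 1 ⇒ K_a = 2 ⇒ K = 2/0.05 = 40.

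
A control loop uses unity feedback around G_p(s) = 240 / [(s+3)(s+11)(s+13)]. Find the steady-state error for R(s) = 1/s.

No free integrators in G_p(s): this is a type 0 system.
K_p = lim_{s→0} G_p(s) = 240 / (3·11·13) = 80/143.
e_ss = 1/(1 + K_p) = 1/(223/143) = 143/223.

143/223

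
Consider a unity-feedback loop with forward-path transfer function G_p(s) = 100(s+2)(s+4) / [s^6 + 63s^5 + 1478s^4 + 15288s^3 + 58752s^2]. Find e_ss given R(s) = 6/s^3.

440.64

The denominator has no term below 58752s^2 — 2 poles at s=0, type 2.
K_a = lim_{s→0} s^2·G_p(s) = 100·2·4 / 58752 = 25/1836.
r(t) = 3t^2 gives R(s) = 6/s^3.
e_ss = 6/K_a = 6/(25/1836) = 440.64.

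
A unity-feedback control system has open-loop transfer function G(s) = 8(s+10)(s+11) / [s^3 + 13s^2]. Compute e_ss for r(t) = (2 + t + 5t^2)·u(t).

13/88

The denominator has no term below 13s^2 — 2 poles at s=0, type 2. By superposition:
  • 2: tracked with zero error.
  • t: tracked with zero error.
  • 5t^2: e_ss = 10/K_a with K_a=880/13 → 13/88.
Total e_ss = 13/88.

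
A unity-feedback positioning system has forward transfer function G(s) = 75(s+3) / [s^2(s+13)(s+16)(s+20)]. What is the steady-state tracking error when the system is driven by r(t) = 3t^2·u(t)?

1664/15

Two free integrators in G(s): this is a type 2 system.
K_a = lim_{s→0} s^2·G(s) = 75·3 / (13·16·20) = 45/832.
r(t) = 3t^2 gives R(s) = 6/s^3.
e_ss = 6/K_a = 6/(45/832) = 1664/15.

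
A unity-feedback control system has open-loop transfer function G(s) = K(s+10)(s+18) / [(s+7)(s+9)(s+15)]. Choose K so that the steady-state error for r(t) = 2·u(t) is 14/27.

No free integrators in G(s): this is a type 0 system.
K_p = lim_{s→0} G(s) = K·10·18 / (7·9·15) = (4/21)·K.
e_ss = 2/(1 + K_p) = 14/27 ⇒ 1 + (4/21)·K = 27/7 ⇒ K = 15.

15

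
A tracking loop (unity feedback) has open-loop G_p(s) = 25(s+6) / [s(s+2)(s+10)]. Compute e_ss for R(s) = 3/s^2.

0.4

System type = 1 (one pole at s=0).
K_v = lim_{s→0} s·G_p(s) = 25·6 / (2·10) = 7.5.
e_ss = 3/K_v = 3/7.5 = 0.4.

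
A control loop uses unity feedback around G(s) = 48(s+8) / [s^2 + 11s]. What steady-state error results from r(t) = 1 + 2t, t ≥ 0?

11/192

The denominator has no term below 11s — 1 pole at s=0, type 1. Taking each input component in turn:
  • 1: tracked with zero error.
  • 2t: e_ss = 2/K_v with K_v=384/11 → 11/192.
Total e_ss = 11/192.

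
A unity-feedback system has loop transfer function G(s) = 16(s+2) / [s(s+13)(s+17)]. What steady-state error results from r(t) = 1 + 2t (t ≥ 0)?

System type = 1 (one pole at s=0). Taking each input component in turn:
  • 1: tracked with zero error.
  • 2t: e_ss = 2/K_v with K_v=32/221 → 13.8125.
Total e_ss = 13.8125.

13.8125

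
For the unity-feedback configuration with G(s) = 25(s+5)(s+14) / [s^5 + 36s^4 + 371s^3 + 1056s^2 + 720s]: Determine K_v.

Factoring s from the denominator leaves a polynomial with constant term 720, so the system is type 1.
K_v = lim_{s→0} s·G(s) = 25·5·14 / 720 = 175/72.

175/72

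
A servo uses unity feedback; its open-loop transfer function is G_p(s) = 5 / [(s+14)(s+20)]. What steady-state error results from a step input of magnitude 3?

The open loop has no poles at the origin → type 0 system.
K_p = lim_{s→0} G_p(s) = 5 / (14·20) = 1/56.
e_ss = 3/(1 + K_p) = 3/(57/56) = 56/19.

56/19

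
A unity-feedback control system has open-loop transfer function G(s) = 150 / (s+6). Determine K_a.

0

No free integrators in G(s): this is a type 0 system.
K_a = lim_{s→0} s^2·G(s) = 0 (the extra factor of s kills the finite limit).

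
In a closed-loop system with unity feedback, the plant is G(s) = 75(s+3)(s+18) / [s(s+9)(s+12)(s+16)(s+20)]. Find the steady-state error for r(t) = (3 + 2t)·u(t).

System type = 1 (one pole at s=0). Taking each input component in turn:
  • 3: tracked with zero error.
  • 2t: e_ss = 2/K_v with K_v=15/128 → 256/15.
Total e_ss = 256/15.

256/15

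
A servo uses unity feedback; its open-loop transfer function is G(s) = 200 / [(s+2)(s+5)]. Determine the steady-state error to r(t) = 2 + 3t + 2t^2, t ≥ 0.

System type = 0 (no poles at s=0). Taking each input component in turn:
  • 2: e_ss = 2/(1+K_p) with K_p=20 → 2/21.
  • 3t: a type-0 system cannot track it, e_ss → ∞.
  • 2t^2: a type-0 system cannot track it, e_ss → ∞.
The unbounded component dominates.

infinity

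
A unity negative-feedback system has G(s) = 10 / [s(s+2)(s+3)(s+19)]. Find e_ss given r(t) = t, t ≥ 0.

G(s) has one factor of s in the denominator, so the system is type 1.
K_v = lim_{s→0} s·G(s) = 10 / (2·3·19) = 5/57.
e_ss = 1/K_v = 1/(5/57) = 11.4.

11.4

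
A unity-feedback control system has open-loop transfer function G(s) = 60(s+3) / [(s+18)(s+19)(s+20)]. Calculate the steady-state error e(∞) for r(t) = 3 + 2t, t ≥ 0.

infinity

G(s) has no factors of s in the denominator, so the system is type 0. Taking each input component in turn:
  • 3: e_ss = 3/(1+K_p) with K_p=1/38 → 38/13.
  • 2t: a type-0 system cannot track it, e_ss → ∞.
The unbounded component dominates.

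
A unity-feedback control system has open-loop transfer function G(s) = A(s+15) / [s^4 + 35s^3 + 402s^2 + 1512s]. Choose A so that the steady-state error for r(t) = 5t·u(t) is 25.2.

The denominator has no term below 1512s — 1 pole at s=0, type 1.
K_v = lim_{s→0} s·G(s) = A·15 / 1512 = (5/504)·A.
e_ss = 5/K_v = 25.2 ⇒ K_v = 25/126 ⇒ A = (25/126)/(5/504) = 20.

20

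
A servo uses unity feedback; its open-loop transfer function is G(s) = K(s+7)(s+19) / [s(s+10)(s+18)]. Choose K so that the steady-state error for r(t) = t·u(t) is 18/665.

50

The open loop has one pole at the origin → type 1 system.
K_v = lim_{s→0} s·G(s) = K·7·19 / (10·18) = (133/180)·K.
e_ss = 1/K_v = 18/665 ⇒ K_v = 665/18 ⇒ K = (665/18)/(133/180) = 50.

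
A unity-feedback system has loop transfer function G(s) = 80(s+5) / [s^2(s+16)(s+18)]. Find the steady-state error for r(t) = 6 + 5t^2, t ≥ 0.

Two free integrators in G(s): this is a type 2 system. Treating each term separately:
  • 6: tracked with zero error.
  • 5t^2: e_ss = 10/K_a with K_a=25/18 → 7.2.
Total e_ss = 7.2.

7.2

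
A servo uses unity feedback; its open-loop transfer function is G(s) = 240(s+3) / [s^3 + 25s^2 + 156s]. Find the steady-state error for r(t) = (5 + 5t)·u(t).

13/12

Factoring s from the denominator leaves a polynomial with constant term 156, so the system is type 1. Treating each term separately:
  • 5: tracked with zero error.
  • 5t: e_ss = 5/K_v with K_v=60/13 → 13/12.
Total e_ss = 13/12.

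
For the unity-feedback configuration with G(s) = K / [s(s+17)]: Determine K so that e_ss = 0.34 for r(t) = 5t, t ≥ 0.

250

The open loop has one pole at the origin → type 1 system.
K_v = lim_{s→0} s·G(s) = K / (17) = (1/17)·K.
e_ss = 5/K_v = 0.34 ⇒ K_v = 250/17 ⇒ K = (250/17)/(1/17) = 250.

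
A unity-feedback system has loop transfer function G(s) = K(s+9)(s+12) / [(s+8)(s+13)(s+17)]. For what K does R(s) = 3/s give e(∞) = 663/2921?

G(s) has no factors of s in the denominator, so the system is type 0.
K_p = lim_{s→0} G(s) = K·9·12 / (8·13·17) = (27/442)·K.
e_ss = 3/(1 + K_p) = 663/2921 ⇒ 1 + (27/442)·K = 2921/221 ⇒ K = 200.

200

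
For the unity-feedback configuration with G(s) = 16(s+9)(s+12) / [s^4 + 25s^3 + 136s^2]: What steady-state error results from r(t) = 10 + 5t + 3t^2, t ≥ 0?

17/36

Lowest-order denominator term is 136s^2, so the open loop has 2 poles at the origin → type 2 system. Treating each term separately:
  • 10: tracked with zero error.
  • 5t: tracked with zero error.
  • 3t^2: e_ss = 6/K_a with K_a=216/17 → 17/36.
Total e_ss = 17/36.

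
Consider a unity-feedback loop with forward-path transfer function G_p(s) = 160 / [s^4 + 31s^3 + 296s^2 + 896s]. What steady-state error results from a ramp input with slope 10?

The denominator has no term below 896s — 1 pole at s=0, type 1.
K_v = lim_{s→0} s·G_p(s) = 160 / 896 = 5/28.
e_ss = 10/K_v = 10/(5/28) = 56.

56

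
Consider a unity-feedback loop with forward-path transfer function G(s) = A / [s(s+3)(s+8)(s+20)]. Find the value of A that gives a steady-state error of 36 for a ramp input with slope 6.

The open loop has one pole at the origin → type 1 system.
K_v = lim_{s→0} s·G(s) = A / (3·8·20) = (1/480)·A.
e_ss = 6/K_v = 36 ⇒ K_v = 1/6 ⇒ A = (1/6)/(1/480) = 80.

80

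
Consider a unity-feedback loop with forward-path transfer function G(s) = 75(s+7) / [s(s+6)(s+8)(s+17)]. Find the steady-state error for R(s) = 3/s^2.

816/175

One free integrator in G(s): this is a type 1 system.
K_v = lim_{s→0} s·G(s) = 75·7 / (6·8·17) = 175/272.
e_ss = 3/K_v = 3/(175/272) = 816/175.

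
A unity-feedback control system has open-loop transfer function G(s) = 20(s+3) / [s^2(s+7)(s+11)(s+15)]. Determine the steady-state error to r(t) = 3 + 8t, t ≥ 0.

Two free integrators in G(s): this is a type 2 system. By superposition:
  • 3: tracked with zero error.
  • 8t: tracked with zero error.
Total e_ss = 0.

0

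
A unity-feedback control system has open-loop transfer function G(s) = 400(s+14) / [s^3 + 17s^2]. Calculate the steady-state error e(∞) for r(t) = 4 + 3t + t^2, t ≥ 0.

The denominator has no term below 17s^2 — 2 poles at s=0, type 2. Treating each term separately:
  • 4: tracked with zero error.
  • 3t: tracked with zero error.
  • t^2: e_ss = 2/K_a with K_a=5600/17 → 17/2800.
Total e_ss = 17/2800.

17/2800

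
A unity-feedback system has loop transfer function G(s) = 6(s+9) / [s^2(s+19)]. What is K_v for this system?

infinity

K_v = lim_{s→0} s·G(s); with 2 poles at the origin the limit diverges, so K_v = ∞.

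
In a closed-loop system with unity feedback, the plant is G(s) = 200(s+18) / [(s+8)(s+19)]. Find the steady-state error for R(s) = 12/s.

G(s) has no factors of s in the denominator, so the system is type 0.
K_p = lim_{s→0} G(s) = 200·18 / (8·19) = 450/19.
e_ss = 12/(1 + K_p) = 12/(469/19) = 228/469.

228/469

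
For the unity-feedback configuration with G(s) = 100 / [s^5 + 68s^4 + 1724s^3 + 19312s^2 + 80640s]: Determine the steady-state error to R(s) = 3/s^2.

The denominator has no term below 80640s — 1 pole at s=0, type 1.
K_v = lim_{s→0} s·G(s) = 100 / 80640 = 5/4032.
e_ss = 3/K_v = 3/(5/4032) = 2419.2.

2419.2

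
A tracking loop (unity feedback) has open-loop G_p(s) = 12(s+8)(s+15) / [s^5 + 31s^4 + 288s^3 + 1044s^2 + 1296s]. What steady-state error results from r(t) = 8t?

The denominator has no term below 1296s — 1 pole at s=0, type 1.
K_v = lim_{s→0} s·G_p(s) = 12·8·15 / 1296 = 10/9.
e_ss = 8/K_v = 8/(10/9) = 7.2.

7.2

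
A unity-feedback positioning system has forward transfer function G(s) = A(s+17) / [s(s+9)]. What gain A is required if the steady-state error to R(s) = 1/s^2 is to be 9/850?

50

G(s) has one factor of s in the denominator, so the system is type 1.
K_v = lim_{s→0} s·G(s) = A·17 / (9) = (17/9)·A.
e_ss = 1/K_v = 9/850 ⇒ K_v = 850/9 ⇒ A = (850/9)/(17/9) = 50.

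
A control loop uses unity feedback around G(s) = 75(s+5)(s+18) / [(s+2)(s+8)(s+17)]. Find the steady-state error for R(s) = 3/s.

The open loop has no poles at the origin → type 0 system.
K_p = lim_{s→0} G(s) = 75·5·18 / (2·8·17) = 3375/136.
e_ss = 3/(1 + K_p) = 3/(3511/136) = 408/3511.

408/3511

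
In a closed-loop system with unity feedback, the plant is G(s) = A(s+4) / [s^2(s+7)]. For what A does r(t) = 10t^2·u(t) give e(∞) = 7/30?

150

Two free integrators in G(s): this is a type 2 system.
K_a = lim_{s→0} s^2·G(s) = A·4 / (7) = (4/7)·A.
e_ss = 20/K_a = 7/30 ⇒ K_a = 600/7 ⇒ A = (600/7)/(4/7) = 150.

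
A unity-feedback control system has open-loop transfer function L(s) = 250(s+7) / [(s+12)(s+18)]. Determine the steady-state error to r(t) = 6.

System type = 0 (no poles at s=0).
K_p = lim_{s→0} L(s) = 250·7 / (12·18) = 875/108.
e_ss = 6/(1 + K_p) = 6/(983/108) = 648/983.

648/983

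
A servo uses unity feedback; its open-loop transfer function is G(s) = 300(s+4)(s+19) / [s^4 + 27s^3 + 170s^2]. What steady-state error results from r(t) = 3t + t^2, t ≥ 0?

17/1140

Lowest-order denominator term is 170s^2, so the open loop has 2 poles at the origin → type 2 system. Taking each input component in turn:
  • 3t: tracked with zero error.
  • t^2: e_ss = 2/K_a with K_a=2280/17 → 17/1140.
Total e_ss = 17/1140.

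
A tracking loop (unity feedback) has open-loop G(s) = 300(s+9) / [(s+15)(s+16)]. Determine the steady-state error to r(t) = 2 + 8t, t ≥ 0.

infinity

The open loop has no poles at the origin → type 0 system. Taking each input component in turn:
  • 2: e_ss = 2/(1+K_p) with K_p=11.25 → 8/49.
  • 8t: a type-0 system cannot track it, e_ss → ∞.
The unbounded component dominates.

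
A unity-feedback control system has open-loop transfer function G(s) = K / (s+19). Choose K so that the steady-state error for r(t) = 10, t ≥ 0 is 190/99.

No free integrators in G(s): this is a type 0 system.
K_p = lim_{s→0} G(s) = K / (19) = (1/19)·K.
e_ss = 10/(1 + K_p) = 190/99 ⇒ 1 + (1/19)·K = 99/19 ⇒ K = 80.

80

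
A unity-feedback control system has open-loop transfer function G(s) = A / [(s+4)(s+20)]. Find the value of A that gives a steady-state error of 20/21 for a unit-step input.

4

The open loop has no poles at the origin → type 0 system.
K_p = lim_{s→0} G(s) = A / (4·20) = 0.0125·A.
e_ss = 1/(1 + K_p) = 20/21 ⇒ 1 + 0.0125·A = 1.05 ⇒ A = 4.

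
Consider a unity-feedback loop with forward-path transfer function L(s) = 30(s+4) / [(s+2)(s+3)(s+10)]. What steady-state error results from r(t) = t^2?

No free integrators in L(s): this is a type 0 system.
For a type-0 system K_a = 0, so e_ss to a parabolic input is unbounded.

infinity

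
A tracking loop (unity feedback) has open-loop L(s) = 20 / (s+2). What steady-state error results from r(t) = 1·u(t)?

1/11

L(s) has no factors of s in the denominator, so the system is type 0.
K_p = lim_{s→0} L(s) = 20 / (2) = 10.
e_ss = 1/(1 + K_p) = 1/11.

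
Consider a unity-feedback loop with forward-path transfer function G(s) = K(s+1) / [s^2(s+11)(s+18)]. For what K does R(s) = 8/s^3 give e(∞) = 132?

Two free integrators in G(s): this is a type 2 system.
K_a = lim_{s→0} s^2·G(s) = K·1 / (11·18) = (1/198)·K.
e_ss = 8/K_a = 132 ⇒ K_a = 2/33 ⇒ K = (2/33)/(1/198) = 12.

12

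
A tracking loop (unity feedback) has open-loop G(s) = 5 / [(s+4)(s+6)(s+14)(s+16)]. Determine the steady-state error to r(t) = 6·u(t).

G(s) has no factors of s in the denominator, so the system is type 0.
K_p = lim_{s→0} G(s) = 5 / (4·6·14·16) = 5/5376.
e_ss = 6/(1 + K_p) = 6/(5381/5376) = 32256/5381.

32256/5381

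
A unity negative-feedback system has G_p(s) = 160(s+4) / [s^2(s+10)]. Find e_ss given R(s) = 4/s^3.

Two free integrators in G_p(s): this is a type 2 system.
K_a = lim_{s→0} s^2·G_p(s) = 160·4 / (10) = 64.
r(t) = 2t^2 gives R(s) = 4/s^3.
e_ss = 4/K_a = 4/64 = 0.0625.

0.0625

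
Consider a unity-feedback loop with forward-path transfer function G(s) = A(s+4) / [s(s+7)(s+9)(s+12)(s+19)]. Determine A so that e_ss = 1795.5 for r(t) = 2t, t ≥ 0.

The open loop has one pole at the origin → type 1 system.
K_v = lim_{s→0} s·G(s) = A·4 / (7·9·12·19) = (1/3591)·A.
e_ss = 2/K_v = 1795.5 ⇒ K_v = 4/3591 ⇒ A = (4/3591)/(1/3591) = 4.

4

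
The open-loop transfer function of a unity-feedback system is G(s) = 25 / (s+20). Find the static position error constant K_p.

1.25

No free integrators in G(s): this is a type 0 system.
K_p = lim_{s→0} G(s) = 25 / (20) = 1.25.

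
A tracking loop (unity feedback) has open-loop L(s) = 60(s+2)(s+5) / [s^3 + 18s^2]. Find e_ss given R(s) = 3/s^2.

0

Lowest-order denominator term is 18s^2, so the open loop has 2 poles at the origin → type 2 system.
K_v = ∞ for a type-2 system; e_ss to a ramp is zero.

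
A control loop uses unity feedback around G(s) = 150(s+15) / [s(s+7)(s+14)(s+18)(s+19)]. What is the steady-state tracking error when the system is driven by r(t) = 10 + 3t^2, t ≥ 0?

The open loop has one pole at the origin → type 1 system. Treating each term separately:
  • 10: tracked with zero error.
  • 3t^2: a type-1 system cannot track it, e_ss → ∞.
The unbounded component dominates.

infinity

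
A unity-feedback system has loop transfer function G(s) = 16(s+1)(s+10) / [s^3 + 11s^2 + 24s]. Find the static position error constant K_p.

infinity

K_p = lim_{s→0} G(s); with 1 pole at the origin the limit diverges, so K_p = ∞.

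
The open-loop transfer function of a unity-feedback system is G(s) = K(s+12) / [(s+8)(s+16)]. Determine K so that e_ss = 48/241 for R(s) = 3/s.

150

System type = 0 (no poles at s=0).
K_p = lim_{s→0} G(s) = K·12 / (8·16) = (3/32)·K.
e_ss = 3/(1 + K_p) = 48/241 ⇒ 1 + (3/32)·K = 15.0625 ⇒ K = 150.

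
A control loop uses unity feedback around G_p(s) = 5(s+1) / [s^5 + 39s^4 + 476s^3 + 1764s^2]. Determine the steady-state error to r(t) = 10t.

Factoring s^2 from the denominator leaves a polynomial with constant term 1764, so the system is type 2.
A type-2 system has K_v = ∞, so it tracks a ramp input with zero steady-state error.

0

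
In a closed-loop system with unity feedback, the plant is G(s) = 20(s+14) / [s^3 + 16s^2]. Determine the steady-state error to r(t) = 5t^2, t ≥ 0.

4/7

Factoring s^2 from the denominator leaves a polynomial with constant term 16, so the system is type 2.
K_a = lim_{s→0} s^2·G(s) = 20·14 / 16 = 17.5.
r(t) = 5t^2 gives R(s) = 10/s^3.
e_ss = 10/K_a = 10/17.5 = 4/7.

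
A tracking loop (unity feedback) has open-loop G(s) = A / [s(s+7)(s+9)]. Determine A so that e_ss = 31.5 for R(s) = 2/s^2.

4

G(s) has one factor of s in the denominator, so the system is type 1.
K_v = lim_{s→0} s·G(s) = A / (7·9) = (1/63)·A.
e_ss = 2/K_v = 31.5 ⇒ K_v = 4/63 ⇒ A = (4/63)/(1/63) = 4.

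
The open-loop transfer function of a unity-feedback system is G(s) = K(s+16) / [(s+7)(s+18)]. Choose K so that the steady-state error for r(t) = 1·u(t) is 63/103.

5

System type = 0 (no poles at s=0).
K_p = lim_{s→0} G(s) = K·16 / (7·18) = (8/63)·K.
e_ss = 1/(1 + K_p) = 63/103 ⇒ 1 + (8/63)·K = 103/63 ⇒ K = 5.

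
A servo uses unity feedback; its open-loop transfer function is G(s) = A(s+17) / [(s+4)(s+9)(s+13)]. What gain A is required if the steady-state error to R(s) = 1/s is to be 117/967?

The open loop has no poles at the origin → type 0 system.
K_p = lim_{s→0} G(s) = A·17 / (4·9·13) = (17/468)·A.
e_ss = 1/(1 + K_p) = 117/967 ⇒ 1 + (17/468)·A = 967/117 ⇒ A = 200.

200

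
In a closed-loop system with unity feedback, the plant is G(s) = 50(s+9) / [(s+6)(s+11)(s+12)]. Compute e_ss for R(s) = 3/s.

System type = 0 (no poles at s=0).
K_p = lim_{s→0} G(s) = 50·9 / (6·11·12) = 25/44.
e_ss = 3/(1 + K_p) = 3/(69/44) = 44/23.

44/23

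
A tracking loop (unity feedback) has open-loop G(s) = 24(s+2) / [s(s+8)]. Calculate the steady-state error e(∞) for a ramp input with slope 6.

The open loop has one pole at the origin → type 1 system.
K_v = lim_{s→0} s·G(s) = 24·2 / (8) = 6.
e_ss = 6/K_v = 6/6 = 1.

1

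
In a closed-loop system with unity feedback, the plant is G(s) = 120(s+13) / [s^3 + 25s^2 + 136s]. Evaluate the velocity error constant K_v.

195/17

Lowest-order denominator term is 136s, so the open loop has 1 pole at the origin → type 1 system.
K_v = lim_{s→0} s·G(s) = 120·13 / 136 = 195/17.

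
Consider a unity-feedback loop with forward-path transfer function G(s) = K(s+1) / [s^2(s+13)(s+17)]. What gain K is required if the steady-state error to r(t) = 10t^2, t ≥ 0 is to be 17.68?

250

Two free integrators in G(s): this is a type 2 system.
K_a = lim_{s→0} s^2·G(s) = K·1 / (13·17) = (1/221)·K.
e_ss = 20/K_a = 17.68 ⇒ K_a = 250/221 ⇒ K = (250/221)/(1/221) = 250.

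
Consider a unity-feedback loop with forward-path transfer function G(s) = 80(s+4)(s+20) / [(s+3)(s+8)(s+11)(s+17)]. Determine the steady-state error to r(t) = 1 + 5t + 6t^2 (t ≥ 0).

No free integrators in G(s): this is a type 0 system. Taking each input component in turn:
  • 1: e_ss = 1/(1+K_p) with K_p=800/561 → 561/1361.
  • 5t: a type-0 system cannot track it, e_ss → ∞.
  • 6t^2: a type-0 system cannot track it, e_ss → ∞.
The unbounded component dominates.

infinity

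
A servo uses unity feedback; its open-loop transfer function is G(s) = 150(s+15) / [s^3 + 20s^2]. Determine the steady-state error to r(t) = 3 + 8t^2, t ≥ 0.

32/225

The denominator has no term below 20s^2 — 2 poles at s=0, type 2. Treating each term separately:
  • 3: tracked with zero error.
  • 8t^2: e_ss = 16/K_a with K_a=112.5 → 32/225.
Total e_ss = 32/225.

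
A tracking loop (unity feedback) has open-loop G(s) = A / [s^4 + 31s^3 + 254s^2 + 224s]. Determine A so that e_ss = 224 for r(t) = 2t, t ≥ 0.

The denominator has no term below 224s — 1 pole at s=0, type 1.
K_v = lim_{s→0} s·G(s) = A / 224 = (1/224)·A.
e_ss = 2/K_v = 224 ⇒ K_v = 1/112 ⇒ A = (1/112)/(1/224) = 2.

2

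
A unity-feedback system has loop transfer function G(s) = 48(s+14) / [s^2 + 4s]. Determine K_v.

168

Lowest-order denominator term is 4s, so the open loop has 1 pole at the origin → type 1 system.
K_v = lim_{s→0} s·G(s) = 48·14 / 4 = 168.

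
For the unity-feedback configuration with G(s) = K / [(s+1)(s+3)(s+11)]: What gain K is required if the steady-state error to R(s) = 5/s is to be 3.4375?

15

System type = 0 (no poles at s=0).
K_p = lim_{s→0} G(s) = K / (1·3·11) = (1/33)·K.
e_ss = 5/(1 + K_p) = 3.4375 ⇒ 1 + (1/33)·K = 16/11 ⇒ K = 15.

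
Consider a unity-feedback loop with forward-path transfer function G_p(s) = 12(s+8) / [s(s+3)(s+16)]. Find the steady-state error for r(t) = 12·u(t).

0

G_p(s) has one factor of s in the denominator, so the system is type 1.
A type-1 system has K_p = ∞, so it tracks a step input with zero steady-state error.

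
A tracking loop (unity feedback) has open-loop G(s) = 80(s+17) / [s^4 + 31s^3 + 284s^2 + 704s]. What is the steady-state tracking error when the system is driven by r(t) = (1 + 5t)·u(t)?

Factoring s from the denominator leaves a polynomial with constant term 704, so the system is type 1. Treating each term separately:
  • 1: tracked with zero error.
  • 5t: e_ss = 5/K_v with K_v=85/44 → 44/17.
Total e_ss = 44/17.

44/17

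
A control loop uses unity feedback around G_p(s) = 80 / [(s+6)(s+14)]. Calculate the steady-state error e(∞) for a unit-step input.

21/41

The open loop has no poles at the origin → type 0 system.
K_p = lim_{s→0} G_p(s) = 80 / (6·14) = 20/21.
e_ss = 1/(1 + K_p) = 1/(41/21) = 21/41.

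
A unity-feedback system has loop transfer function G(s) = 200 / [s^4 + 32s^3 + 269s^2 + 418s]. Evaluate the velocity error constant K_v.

100/209

Factoring s from the denominator leaves a polynomial with constant term 418, so the system is type 1.
K_v = lim_{s→0} s·G(s) = 200 / 418 = 100/209.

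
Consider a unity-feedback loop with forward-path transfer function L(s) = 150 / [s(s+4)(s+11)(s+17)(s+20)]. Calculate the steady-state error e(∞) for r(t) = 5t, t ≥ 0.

1496/3

The open loop has one pole at the origin → type 1 system.
K_v = lim_{s→0} s·L(s) = 150 / (4·11·17·20) = 15/1496.
e_ss = 5/K_v = 5/(15/1496) = 1496/3.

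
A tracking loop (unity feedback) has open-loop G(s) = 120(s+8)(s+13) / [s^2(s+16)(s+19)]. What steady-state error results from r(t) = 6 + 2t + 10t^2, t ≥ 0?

Two free integrators in G(s): this is a type 2 system. By superposition:
  • 6: tracked with zero error.
  • 2t: tracked with zero error.
  • 10t^2: e_ss = 20/K_a with K_a=780/19 → 19/39.
Total e_ss = 19/39.

19/39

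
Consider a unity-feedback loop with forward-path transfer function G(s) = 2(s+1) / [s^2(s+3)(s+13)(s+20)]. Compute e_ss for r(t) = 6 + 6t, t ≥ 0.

0

System type = 2 (two poles at s=0). By superposition:
  • 6: tracked with zero error.
  • 6t: tracked with zero error.
Total e_ss = 0.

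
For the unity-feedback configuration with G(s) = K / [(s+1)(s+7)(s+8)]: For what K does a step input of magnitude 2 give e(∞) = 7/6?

The open loop has no poles at the origin → type 0 system.
K_p = lim_{s→0} G(s) = K / (1·7·8) = (1/56)·K.
e_ss = 2/(1 + K_p) = 7/6 ⇒ 1 + (1/56)·K = 12/7 ⇒ K = 40.

40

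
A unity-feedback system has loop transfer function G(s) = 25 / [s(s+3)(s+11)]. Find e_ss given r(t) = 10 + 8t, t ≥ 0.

10.56

The open loop has one pole at the origin → type 1 system. Taking each input component in turn:
  • 10: tracked with zero error.
  • 8t: e_ss = 8/K_v with K_v=25/33 → 10.56.
Total e_ss = 10.56.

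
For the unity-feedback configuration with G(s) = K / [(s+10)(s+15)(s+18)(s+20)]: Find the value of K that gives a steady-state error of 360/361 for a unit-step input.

150

No free integrators in G(s): this is a type 0 system.
K_p = lim_{s→0} G(s) = K / (10·15·18·20) = (1/54000)·K.
e_ss = 1/(1 + K_p) = 360/361 ⇒ 1 + (1/54000)·K = 361/360 ⇒ K = 150.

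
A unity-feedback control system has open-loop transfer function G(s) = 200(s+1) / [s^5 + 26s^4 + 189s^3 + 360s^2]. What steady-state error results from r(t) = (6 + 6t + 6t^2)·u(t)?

The denominator has no term below 360s^2 — 2 poles at s=0, type 2. By superposition:
  • 6: tracked with zero error.
  • 6t: tracked with zero error.
  • 6t^2: e_ss = 12/K_a with K_a=5/9 → 21.6.
Total e_ss = 21.6.

21.6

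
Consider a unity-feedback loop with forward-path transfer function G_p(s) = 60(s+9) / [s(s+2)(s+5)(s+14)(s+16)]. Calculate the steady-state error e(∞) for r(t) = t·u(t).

112/27

System type = 1 (one pole at s=0).
K_v = lim_{s→0} s·G_p(s) = 60·9 / (2·5·14·16) = 27/112.
e_ss = 1/K_v = 1/(27/112) = 112/27.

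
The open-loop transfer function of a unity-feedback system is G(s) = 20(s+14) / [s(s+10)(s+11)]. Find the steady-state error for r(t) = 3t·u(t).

The open loop has one pole at the origin → type 1 system.
K_v = lim_{s→0} s·G(s) = 20·14 / (10·11) = 28/11.
e_ss = 3/K_v = 3/(28/11) = 33/28.

33/28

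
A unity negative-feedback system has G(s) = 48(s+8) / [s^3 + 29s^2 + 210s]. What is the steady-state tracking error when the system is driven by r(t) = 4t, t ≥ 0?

The denominator has no term below 210s — 1 pole at s=0, type 1.
K_v = lim_{s→0} s·G(s) = 48·8 / 210 = 64/35.
e_ss = 4/K_v = 4/(64/35) = 2.1875.

2.1875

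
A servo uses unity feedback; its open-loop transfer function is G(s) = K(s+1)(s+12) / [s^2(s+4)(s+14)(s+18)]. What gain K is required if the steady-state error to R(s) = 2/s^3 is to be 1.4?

120

G(s) has two factors of s in the denominator, so the system is type 2.
K_a = lim_{s→0} s^2·G(s) = K·1·12 / (4·14·18) = (1/84)·K.
e_ss = 2/K_a = 1.4 ⇒ K_a = 10/7 ⇒ K = (10/7)/(1/84) = 120.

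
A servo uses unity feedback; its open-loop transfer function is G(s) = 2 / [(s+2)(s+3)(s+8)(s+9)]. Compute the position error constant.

The open loop has no poles at the origin → type 0 system.
K_p = lim_{s→0} G(s) = 2 / (2·3·8·9) = 1/216.

1/216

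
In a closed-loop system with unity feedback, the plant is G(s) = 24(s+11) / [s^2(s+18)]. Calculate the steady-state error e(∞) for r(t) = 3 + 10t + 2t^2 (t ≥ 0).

3/11

The open loop has two poles at the origin → type 2 system. Treating each term separately:
  • 3: tracked with zero error.
  • 10t: tracked with zero error.
  • 2t^2: e_ss = 4/K_a with K_a=44/3 → 3/11.
Total e_ss = 3/11.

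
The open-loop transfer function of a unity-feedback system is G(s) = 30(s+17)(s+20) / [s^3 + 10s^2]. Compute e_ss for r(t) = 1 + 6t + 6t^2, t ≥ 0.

Factoring s^2 from the denominator leaves a polynomial with constant term 10, so the system is type 2. Taking each input component in turn:
  • 1: tracked with zero error.
  • 6t: tracked with zero error.
  • 6t^2: e_ss = 12/K_a with K_a=1020 → 1/85.
Total e_ss = 1/85.

1/85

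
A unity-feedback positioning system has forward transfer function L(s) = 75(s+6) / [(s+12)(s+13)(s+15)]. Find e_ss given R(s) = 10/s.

260/31

L(s) has no factors of s in the denominator, so the system is type 0.
K_p = lim_{s→0} L(s) = 75·6 / (12·13·15) = 5/26.
e_ss = 10/(1 + K_p) = 10/(31/26) = 260/31.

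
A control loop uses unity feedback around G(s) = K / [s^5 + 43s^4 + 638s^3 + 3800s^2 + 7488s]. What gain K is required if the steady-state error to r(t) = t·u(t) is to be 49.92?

150

The denominator has no term below 7488s — 1 pole at s=0, type 1.
K_v = lim_{s→0} s·G(s) = K / 7488 = (1/7488)·K.
e_ss = 1/K_v = 49.92 ⇒ K_v = 25/1248 ⇒ K = (25/1248)/(1/7488) = 150.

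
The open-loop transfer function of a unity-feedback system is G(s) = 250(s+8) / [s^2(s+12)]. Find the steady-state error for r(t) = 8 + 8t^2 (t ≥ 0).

0.096

System type = 2 (two poles at s=0). By superposition:
  • 8: tracked with zero error.
  • 8t^2: e_ss = 16/K_a with K_a=500/3 → 0.096.
Total e_ss = 0.096.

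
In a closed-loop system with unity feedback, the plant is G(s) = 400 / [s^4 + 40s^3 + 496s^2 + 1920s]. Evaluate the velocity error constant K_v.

Factoring s from the denominator leaves a polynomial with constant term 1920, so the system is type 1.
K_v = lim_{s→0} s·G(s) = 400 / 1920 = 5/24.

5/24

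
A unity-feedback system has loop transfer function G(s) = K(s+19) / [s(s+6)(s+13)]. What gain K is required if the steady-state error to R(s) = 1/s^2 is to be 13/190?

The open loop has one pole at the origin → type 1 system.
K_v = lim_{s→0} s·G(s) = K·19 / (6·13) = (19/78)·K.
e_ss = 1/K_v = 13/190 ⇒ K_v = 190/13 ⇒ K = (190/13)/(19/78) = 60.

60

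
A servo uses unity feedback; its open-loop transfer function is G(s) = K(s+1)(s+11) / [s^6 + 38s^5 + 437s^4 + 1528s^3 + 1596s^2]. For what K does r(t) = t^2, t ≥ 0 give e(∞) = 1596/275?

The denominator has no term below 1596s^2 — 2 poles at s=0, type 2.
K_a = lim_{s→0} s^2·G(s) = K·1·11 / 1596 = (11/1596)·K.
e_ss = 2/K_a = 1596/275 ⇒ K_a = 275/798 ⇒ K = (275/798)/(11/1596) = 50.

50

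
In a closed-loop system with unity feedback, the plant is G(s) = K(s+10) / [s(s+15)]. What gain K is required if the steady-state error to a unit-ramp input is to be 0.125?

One free integrator in G(s): this is a type 1 system.
K_v = lim_{s→0} s·G(s) = K·10 / (15) = (2/3)·K.
e_ss = 1/K_v = 0.125 ⇒ K_v = 8 ⇒ K = 8/(2/3) = 12.

12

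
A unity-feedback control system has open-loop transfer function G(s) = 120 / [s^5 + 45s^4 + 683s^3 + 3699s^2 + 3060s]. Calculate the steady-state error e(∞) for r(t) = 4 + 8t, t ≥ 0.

204

Lowest-order denominator term is 3060s, so the open loop has 1 pole at the origin → type 1 system. By superposition:
  • 4: tracked with zero error.
  • 8t: e_ss = 8/K_v with K_v=2/51 → 204.
Total e_ss = 204.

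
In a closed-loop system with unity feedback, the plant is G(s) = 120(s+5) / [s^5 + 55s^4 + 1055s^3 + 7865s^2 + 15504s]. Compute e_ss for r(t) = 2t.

Factoring s from the denominator leaves a polynomial with constant term 15504, so the system is type 1.
K_v = lim_{s→0} s·G(s) = 120·5 / 15504 = 25/646.
e_ss = 2/K_v = 2/(25/646) = 51.68.

51.68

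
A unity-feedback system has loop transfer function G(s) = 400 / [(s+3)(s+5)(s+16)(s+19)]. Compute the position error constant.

G(s) has no factors of s in the denominator, so the system is type 0.
K_p = lim_{s→0} G(s) = 400 / (3·5·16·19) = 5/57.

5/57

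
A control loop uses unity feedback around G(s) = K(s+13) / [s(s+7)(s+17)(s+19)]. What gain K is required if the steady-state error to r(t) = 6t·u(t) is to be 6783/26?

One free integrator in G(s): this is a type 1 system.
K_v = lim_{s→0} s·G(s) = K·13 / (7·17·19) = (13/2261)·K.
e_ss = 6/K_v = 6783/26 ⇒ K_v = 52/2261 ⇒ K = (52/2261)/(13/2261) = 4.

4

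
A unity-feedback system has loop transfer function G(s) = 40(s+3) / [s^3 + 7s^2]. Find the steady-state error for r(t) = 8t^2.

The denominator has no term below 7s^2 — 2 poles at s=0, type 2.
K_a = lim_{s→0} s^2·G(s) = 40·3 / 7 = 120/7.
r(t) = 8t^2 gives R(s) = 16/s^3.
e_ss = 16/K_a = 16/(120/7) = 14/15.

14/15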